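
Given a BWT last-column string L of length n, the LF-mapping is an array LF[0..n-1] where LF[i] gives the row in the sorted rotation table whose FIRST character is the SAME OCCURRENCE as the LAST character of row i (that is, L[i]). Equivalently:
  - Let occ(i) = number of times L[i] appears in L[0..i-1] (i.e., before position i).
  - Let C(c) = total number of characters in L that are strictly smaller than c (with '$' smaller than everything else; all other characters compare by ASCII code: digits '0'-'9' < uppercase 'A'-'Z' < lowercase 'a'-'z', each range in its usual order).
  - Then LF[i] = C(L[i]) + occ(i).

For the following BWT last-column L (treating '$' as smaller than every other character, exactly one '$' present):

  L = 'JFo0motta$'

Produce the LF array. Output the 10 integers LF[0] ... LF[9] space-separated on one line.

Char counts: '$':1, '0':1, 'F':1, 'J':1, 'a':1, 'm':1, 'o':2, 't':2
C (first-col start): C('$')=0, C('0')=1, C('F')=2, C('J')=3, C('a')=4, C('m')=5, C('o')=6, C('t')=8
L[0]='J': occ=0, LF[0]=C('J')+0=3+0=3
L[1]='F': occ=0, LF[1]=C('F')+0=2+0=2
L[2]='o': occ=0, LF[2]=C('o')+0=6+0=6
L[3]='0': occ=0, LF[3]=C('0')+0=1+0=1
L[4]='m': occ=0, LF[4]=C('m')+0=5+0=5
L[5]='o': occ=1, LF[5]=C('o')+1=6+1=7
L[6]='t': occ=0, LF[6]=C('t')+0=8+0=8
L[7]='t': occ=1, LF[7]=C('t')+1=8+1=9
L[8]='a': occ=0, LF[8]=C('a')+0=4+0=4
L[9]='$': occ=0, LF[9]=C('$')+0=0+0=0

Answer: 3 2 6 1 5 7 8 9 4 0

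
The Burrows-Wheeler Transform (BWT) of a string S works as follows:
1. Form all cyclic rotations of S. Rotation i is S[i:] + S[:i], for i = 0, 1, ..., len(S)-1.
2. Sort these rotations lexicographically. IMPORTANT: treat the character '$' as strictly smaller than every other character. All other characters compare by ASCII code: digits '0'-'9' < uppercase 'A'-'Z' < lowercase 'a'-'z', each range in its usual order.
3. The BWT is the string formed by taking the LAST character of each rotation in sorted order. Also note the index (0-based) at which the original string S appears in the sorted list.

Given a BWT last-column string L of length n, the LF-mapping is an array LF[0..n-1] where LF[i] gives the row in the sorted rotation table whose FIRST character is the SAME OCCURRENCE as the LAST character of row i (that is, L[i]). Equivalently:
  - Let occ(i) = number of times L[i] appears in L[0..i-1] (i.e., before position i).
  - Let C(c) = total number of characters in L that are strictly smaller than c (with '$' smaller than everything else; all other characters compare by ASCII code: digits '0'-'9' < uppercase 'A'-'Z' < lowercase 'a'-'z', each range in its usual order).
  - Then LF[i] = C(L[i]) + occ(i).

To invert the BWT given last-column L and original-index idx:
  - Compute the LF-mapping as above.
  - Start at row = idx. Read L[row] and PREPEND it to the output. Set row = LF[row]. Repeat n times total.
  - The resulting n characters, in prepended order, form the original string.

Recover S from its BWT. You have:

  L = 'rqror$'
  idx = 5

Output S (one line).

LF mapping: 3 2 4 1 5 0
Walk LF starting at row 5, prepending L[row]:
  step 1: row=5, L[5]='$', prepend. Next row=LF[5]=0
  step 2: row=0, L[0]='r', prepend. Next row=LF[0]=3
  step 3: row=3, L[3]='o', prepend. Next row=LF[3]=1
  step 4: row=1, L[1]='q', prepend. Next row=LF[1]=2
  step 5: row=2, L[2]='r', prepend. Next row=LF[2]=4
  step 6: row=4, L[4]='r', prepend. Next row=LF[4]=5
Reversed output: rrqor$

Answer: rrqor$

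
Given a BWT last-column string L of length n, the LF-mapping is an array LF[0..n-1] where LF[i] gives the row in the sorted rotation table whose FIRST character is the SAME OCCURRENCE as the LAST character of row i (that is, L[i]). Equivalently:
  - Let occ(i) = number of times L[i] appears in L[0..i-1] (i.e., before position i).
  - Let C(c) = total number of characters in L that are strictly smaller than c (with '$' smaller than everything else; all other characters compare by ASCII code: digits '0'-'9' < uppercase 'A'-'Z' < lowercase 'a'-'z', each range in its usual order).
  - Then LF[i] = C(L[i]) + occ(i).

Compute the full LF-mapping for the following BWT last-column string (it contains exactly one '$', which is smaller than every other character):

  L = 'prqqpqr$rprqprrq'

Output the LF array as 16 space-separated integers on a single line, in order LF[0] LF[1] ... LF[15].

Answer: 1 10 5 6 2 7 11 0 12 3 13 8 4 14 15 9

Derivation:
Char counts: '$':1, 'p':4, 'q':5, 'r':6
C (first-col start): C('$')=0, C('p')=1, C('q')=5, C('r')=10
L[0]='p': occ=0, LF[0]=C('p')+0=1+0=1
L[1]='r': occ=0, LF[1]=C('r')+0=10+0=10
L[2]='q': occ=0, LF[2]=C('q')+0=5+0=5
L[3]='q': occ=1, LF[3]=C('q')+1=5+1=6
L[4]='p': occ=1, LF[4]=C('p')+1=1+1=2
L[5]='q': occ=2, LF[5]=C('q')+2=5+2=7
L[6]='r': occ=1, LF[6]=C('r')+1=10+1=11
L[7]='$': occ=0, LF[7]=C('$')+0=0+0=0
L[8]='r': occ=2, LF[8]=C('r')+2=10+2=12
L[9]='p': occ=2, LF[9]=C('p')+2=1+2=3
L[10]='r': occ=3, LF[10]=C('r')+3=10+3=13
L[11]='q': occ=3, LF[11]=C('q')+3=5+3=8
L[12]='p': occ=3, LF[12]=C('p')+3=1+3=4
L[13]='r': occ=4, LF[13]=C('r')+4=10+4=14
L[14]='r': occ=5, LF[14]=C('r')+5=10+5=15
L[15]='q': occ=4, LF[15]=C('q')+4=5+4=9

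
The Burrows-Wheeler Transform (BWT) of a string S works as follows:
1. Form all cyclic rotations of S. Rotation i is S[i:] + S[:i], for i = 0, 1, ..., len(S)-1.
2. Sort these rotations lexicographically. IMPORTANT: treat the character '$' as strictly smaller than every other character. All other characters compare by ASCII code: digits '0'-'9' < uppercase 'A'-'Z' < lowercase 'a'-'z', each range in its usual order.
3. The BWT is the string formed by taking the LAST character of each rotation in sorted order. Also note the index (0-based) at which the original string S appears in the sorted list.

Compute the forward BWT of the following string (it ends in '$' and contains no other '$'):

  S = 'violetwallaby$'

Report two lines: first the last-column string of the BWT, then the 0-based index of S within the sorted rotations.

All 14 rotations (rotation i = S[i:]+S[:i]):
  rot[0] = violetwallaby$
  rot[1] = ioletwallaby$v
  rot[2] = oletwallaby$vi
  rot[3] = letwallaby$vio
  rot[4] = etwallaby$viol
  rot[5] = twallaby$viole
  rot[6] = wallaby$violet
  rot[7] = allaby$violetw
  rot[8] = llaby$violetwa
  rot[9] = laby$violetwal
  rot[10] = aby$violetwall
  rot[11] = by$violetwalla
  rot[12] = y$violetwallab
  rot[13] = $violetwallaby
Sorted (with $ < everything):
  sorted[0] = $violetwallaby  (last char: 'y')
  sorted[1] = aby$violetwall  (last char: 'l')
  sorted[2] = allaby$violetw  (last char: 'w')
  sorted[3] = by$violetwalla  (last char: 'a')
  sorted[4] = etwallaby$viol  (last char: 'l')
  sorted[5] = ioletwallaby$v  (last char: 'v')
  sorted[6] = laby$violetwal  (last char: 'l')
  sorted[7] = letwallaby$vio  (last char: 'o')
  sorted[8] = llaby$violetwa  (last char: 'a')
  sorted[9] = oletwallaby$vi  (last char: 'i')
  sorted[10] = twallaby$viole  (last char: 'e')
  sorted[11] = violetwallaby$  (last char: '$')
  sorted[12] = wallaby$violet  (last char: 't')
  sorted[13] = y$violetwallab  (last char: 'b')
Last column: ylwalvloaie$tb
Original string S is at sorted index 11

Answer: ylwalvloaie$tb
11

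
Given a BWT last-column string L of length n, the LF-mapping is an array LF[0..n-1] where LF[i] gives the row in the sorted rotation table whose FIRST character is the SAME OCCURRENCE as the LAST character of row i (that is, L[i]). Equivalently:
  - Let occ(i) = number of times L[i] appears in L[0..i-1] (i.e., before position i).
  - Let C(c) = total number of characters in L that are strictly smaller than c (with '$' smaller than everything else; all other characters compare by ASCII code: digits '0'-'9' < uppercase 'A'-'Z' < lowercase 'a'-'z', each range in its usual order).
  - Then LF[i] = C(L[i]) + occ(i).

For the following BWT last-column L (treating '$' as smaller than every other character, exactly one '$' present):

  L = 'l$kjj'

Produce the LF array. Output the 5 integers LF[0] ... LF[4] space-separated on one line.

Char counts: '$':1, 'j':2, 'k':1, 'l':1
C (first-col start): C('$')=0, C('j')=1, C('k')=3, C('l')=4
L[0]='l': occ=0, LF[0]=C('l')+0=4+0=4
L[1]='$': occ=0, LF[1]=C('$')+0=0+0=0
L[2]='k': occ=0, LF[2]=C('k')+0=3+0=3
L[3]='j': occ=0, LF[3]=C('j')+0=1+0=1
L[4]='j': occ=1, LF[4]=C('j')+1=1+1=2

Answer: 4 0 3 1 2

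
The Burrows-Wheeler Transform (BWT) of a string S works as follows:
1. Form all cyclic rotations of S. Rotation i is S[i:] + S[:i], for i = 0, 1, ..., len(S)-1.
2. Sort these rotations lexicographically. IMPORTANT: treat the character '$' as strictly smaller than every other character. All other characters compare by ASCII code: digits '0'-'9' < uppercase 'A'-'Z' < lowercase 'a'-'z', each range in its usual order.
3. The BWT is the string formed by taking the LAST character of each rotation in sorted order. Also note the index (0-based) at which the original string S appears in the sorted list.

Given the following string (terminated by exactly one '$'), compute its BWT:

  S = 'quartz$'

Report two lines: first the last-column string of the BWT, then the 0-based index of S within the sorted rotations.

All 7 rotations (rotation i = S[i:]+S[:i]):
  rot[0] = quartz$
  rot[1] = uartz$q
  rot[2] = artz$qu
  rot[3] = rtz$qua
  rot[4] = tz$quar
  rot[5] = z$quart
  rot[6] = $quartz
Sorted (with $ < everything):
  sorted[0] = $quartz  (last char: 'z')
  sorted[1] = artz$qu  (last char: 'u')
  sorted[2] = quartz$  (last char: '$')
  sorted[3] = rtz$qua  (last char: 'a')
  sorted[4] = tz$quar  (last char: 'r')
  sorted[5] = uartz$q  (last char: 'q')
  sorted[6] = z$quart  (last char: 't')
Last column: zu$arqt
Original string S is at sorted index 2

Answer: zu$arqt
2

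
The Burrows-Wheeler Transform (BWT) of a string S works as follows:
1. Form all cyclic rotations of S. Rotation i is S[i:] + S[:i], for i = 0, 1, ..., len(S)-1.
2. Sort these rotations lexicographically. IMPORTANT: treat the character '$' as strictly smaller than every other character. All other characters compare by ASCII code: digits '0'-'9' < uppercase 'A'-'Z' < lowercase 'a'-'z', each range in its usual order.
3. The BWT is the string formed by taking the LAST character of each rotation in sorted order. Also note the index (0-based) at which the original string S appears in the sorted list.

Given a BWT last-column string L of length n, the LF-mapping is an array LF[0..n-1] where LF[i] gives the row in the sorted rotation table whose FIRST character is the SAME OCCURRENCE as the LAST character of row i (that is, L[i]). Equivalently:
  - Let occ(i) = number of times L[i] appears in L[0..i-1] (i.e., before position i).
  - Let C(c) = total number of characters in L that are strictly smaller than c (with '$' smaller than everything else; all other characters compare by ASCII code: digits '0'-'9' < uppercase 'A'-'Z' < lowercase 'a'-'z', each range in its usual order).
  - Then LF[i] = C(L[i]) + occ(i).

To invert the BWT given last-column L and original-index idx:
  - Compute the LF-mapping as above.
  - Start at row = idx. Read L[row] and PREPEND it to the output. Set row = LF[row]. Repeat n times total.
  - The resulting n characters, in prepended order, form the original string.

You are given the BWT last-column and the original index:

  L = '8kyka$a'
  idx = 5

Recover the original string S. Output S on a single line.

LF mapping: 1 4 6 5 2 0 3
Walk LF starting at row 5, prepending L[row]:
  step 1: row=5, L[5]='$', prepend. Next row=LF[5]=0
  step 2: row=0, L[0]='8', prepend. Next row=LF[0]=1
  step 3: row=1, L[1]='k', prepend. Next row=LF[1]=4
  step 4: row=4, L[4]='a', prepend. Next row=LF[4]=2
  step 5: row=2, L[2]='y', prepend. Next row=LF[2]=6
  step 6: row=6, L[6]='a', prepend. Next row=LF[6]=3
  step 7: row=3, L[3]='k', prepend. Next row=LF[3]=5
Reversed output: kayak8$

Answer: kayak8$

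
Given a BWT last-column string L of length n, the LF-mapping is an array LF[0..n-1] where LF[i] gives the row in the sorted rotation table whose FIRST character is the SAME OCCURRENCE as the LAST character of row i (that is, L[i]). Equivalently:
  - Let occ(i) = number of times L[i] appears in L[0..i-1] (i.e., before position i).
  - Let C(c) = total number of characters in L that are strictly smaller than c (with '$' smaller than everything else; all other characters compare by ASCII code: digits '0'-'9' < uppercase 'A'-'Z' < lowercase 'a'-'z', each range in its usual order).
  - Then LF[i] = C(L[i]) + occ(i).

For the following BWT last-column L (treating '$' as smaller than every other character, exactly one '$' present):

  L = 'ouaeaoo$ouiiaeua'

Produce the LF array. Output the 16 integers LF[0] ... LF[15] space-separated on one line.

Answer: 9 13 1 5 2 10 11 0 12 14 7 8 3 6 15 4

Derivation:
Char counts: '$':1, 'a':4, 'e':2, 'i':2, 'o':4, 'u':3
C (first-col start): C('$')=0, C('a')=1, C('e')=5, C('i')=7, C('o')=9, C('u')=13
L[0]='o': occ=0, LF[0]=C('o')+0=9+0=9
L[1]='u': occ=0, LF[1]=C('u')+0=13+0=13
L[2]='a': occ=0, LF[2]=C('a')+0=1+0=1
L[3]='e': occ=0, LF[3]=C('e')+0=5+0=5
L[4]='a': occ=1, LF[4]=C('a')+1=1+1=2
L[5]='o': occ=1, LF[5]=C('o')+1=9+1=10
L[6]='o': occ=2, LF[6]=C('o')+2=9+2=11
L[7]='$': occ=0, LF[7]=C('$')+0=0+0=0
L[8]='o': occ=3, LF[8]=C('o')+3=9+3=12
L[9]='u': occ=1, LF[9]=C('u')+1=13+1=14
L[10]='i': occ=0, LF[10]=C('i')+0=7+0=7
L[11]='i': occ=1, LF[11]=C('i')+1=7+1=8
L[12]='a': occ=2, LF[12]=C('a')+2=1+2=3
L[13]='e': occ=1, LF[13]=C('e')+1=5+1=6
L[14]='u': occ=2, LF[14]=C('u')+2=13+2=15
L[15]='a': occ=3, LF[15]=C('a')+3=1+3=4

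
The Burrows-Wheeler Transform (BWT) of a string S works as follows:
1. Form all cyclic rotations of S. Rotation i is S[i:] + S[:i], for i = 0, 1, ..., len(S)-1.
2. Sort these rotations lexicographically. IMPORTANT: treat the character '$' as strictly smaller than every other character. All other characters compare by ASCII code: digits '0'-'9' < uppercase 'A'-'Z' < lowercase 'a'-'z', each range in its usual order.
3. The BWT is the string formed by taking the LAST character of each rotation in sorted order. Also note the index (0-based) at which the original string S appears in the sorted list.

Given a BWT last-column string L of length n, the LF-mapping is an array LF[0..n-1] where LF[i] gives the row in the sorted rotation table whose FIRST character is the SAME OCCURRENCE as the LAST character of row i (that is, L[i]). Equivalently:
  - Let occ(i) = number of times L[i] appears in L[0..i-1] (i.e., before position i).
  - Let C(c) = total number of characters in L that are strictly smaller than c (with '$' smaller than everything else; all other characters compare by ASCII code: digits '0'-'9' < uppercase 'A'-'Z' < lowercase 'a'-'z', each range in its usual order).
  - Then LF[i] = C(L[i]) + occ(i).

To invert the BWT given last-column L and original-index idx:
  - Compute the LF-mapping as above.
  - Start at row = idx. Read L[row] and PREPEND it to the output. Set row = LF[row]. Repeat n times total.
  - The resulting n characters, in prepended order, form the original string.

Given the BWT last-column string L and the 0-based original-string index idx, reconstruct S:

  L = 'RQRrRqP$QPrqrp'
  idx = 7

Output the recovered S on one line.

LF mapping: 5 3 6 11 7 9 1 0 4 2 12 10 13 8
Walk LF starting at row 7, prepending L[row]:
  step 1: row=7, L[7]='$', prepend. Next row=LF[7]=0
  step 2: row=0, L[0]='R', prepend. Next row=LF[0]=5
  step 3: row=5, L[5]='q', prepend. Next row=LF[5]=9
  step 4: row=9, L[9]='P', prepend. Next row=LF[9]=2
  step 5: row=2, L[2]='R', prepend. Next row=LF[2]=6
  step 6: row=6, L[6]='P', prepend. Next row=LF[6]=1
  step 7: row=1, L[1]='Q', prepend. Next row=LF[1]=3
  step 8: row=3, L[3]='r', prepend. Next row=LF[3]=11
  step 9: row=11, L[11]='q', prepend. Next row=LF[11]=10
  step 10: row=10, L[10]='r', prepend. Next row=LF[10]=12
  step 11: row=12, L[12]='r', prepend. Next row=LF[12]=13
  step 12: row=13, L[13]='p', prepend. Next row=LF[13]=8
  step 13: row=8, L[8]='Q', prepend. Next row=LF[8]=4
  step 14: row=4, L[4]='R', prepend. Next row=LF[4]=7
Reversed output: RQprrqrQPRPqR$

Answer: RQprrqrQPRPqR$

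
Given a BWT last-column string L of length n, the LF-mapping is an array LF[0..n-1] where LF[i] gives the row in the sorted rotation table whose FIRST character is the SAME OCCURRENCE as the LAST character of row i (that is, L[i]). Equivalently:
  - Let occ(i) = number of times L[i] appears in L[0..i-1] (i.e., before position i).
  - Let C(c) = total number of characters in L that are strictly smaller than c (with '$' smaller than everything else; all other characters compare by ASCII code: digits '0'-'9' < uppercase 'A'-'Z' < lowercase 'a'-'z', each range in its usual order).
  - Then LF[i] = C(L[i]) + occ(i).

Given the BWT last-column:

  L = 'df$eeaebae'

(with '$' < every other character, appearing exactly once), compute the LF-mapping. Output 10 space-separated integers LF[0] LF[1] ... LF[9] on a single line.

Answer: 4 9 0 5 6 1 7 3 2 8

Derivation:
Char counts: '$':1, 'a':2, 'b':1, 'd':1, 'e':4, 'f':1
C (first-col start): C('$')=0, C('a')=1, C('b')=3, C('d')=4, C('e')=5, C('f')=9
L[0]='d': occ=0, LF[0]=C('d')+0=4+0=4
L[1]='f': occ=0, LF[1]=C('f')+0=9+0=9
L[2]='$': occ=0, LF[2]=C('$')+0=0+0=0
L[3]='e': occ=0, LF[3]=C('e')+0=5+0=5
L[4]='e': occ=1, LF[4]=C('e')+1=5+1=6
L[5]='a': occ=0, LF[5]=C('a')+0=1+0=1
L[6]='e': occ=2, LF[6]=C('e')+2=5+2=7
L[7]='b': occ=0, LF[7]=C('b')+0=3+0=3
L[8]='a': occ=1, LF[8]=C('a')+1=1+1=2
L[9]='e': occ=3, LF[9]=C('e')+3=5+3=8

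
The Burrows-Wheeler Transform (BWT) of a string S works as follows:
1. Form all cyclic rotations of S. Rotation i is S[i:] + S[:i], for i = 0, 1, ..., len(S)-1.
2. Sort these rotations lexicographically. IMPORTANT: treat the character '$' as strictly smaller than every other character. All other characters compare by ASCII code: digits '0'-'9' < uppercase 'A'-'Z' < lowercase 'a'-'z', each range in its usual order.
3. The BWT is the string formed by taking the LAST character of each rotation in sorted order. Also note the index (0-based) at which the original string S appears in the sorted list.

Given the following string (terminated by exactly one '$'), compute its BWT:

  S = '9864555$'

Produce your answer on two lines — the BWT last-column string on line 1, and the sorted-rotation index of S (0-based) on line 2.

Answer: 5655489$
7

Derivation:
All 8 rotations (rotation i = S[i:]+S[:i]):
  rot[0] = 9864555$
  rot[1] = 864555$9
  rot[2] = 64555$98
  rot[3] = 4555$986
  rot[4] = 555$9864
  rot[5] = 55$98645
  rot[6] = 5$986455
  rot[7] = $9864555
Sorted (with $ < everything):
  sorted[0] = $9864555  (last char: '5')
  sorted[1] = 4555$986  (last char: '6')
  sorted[2] = 5$986455  (last char: '5')
  sorted[3] = 55$98645  (last char: '5')
  sorted[4] = 555$9864  (last char: '4')
  sorted[5] = 64555$98  (last char: '8')
  sorted[6] = 864555$9  (last char: '9')
  sorted[7] = 9864555$  (last char: '$')
Last column: 5655489$
Original string S is at sorted index 7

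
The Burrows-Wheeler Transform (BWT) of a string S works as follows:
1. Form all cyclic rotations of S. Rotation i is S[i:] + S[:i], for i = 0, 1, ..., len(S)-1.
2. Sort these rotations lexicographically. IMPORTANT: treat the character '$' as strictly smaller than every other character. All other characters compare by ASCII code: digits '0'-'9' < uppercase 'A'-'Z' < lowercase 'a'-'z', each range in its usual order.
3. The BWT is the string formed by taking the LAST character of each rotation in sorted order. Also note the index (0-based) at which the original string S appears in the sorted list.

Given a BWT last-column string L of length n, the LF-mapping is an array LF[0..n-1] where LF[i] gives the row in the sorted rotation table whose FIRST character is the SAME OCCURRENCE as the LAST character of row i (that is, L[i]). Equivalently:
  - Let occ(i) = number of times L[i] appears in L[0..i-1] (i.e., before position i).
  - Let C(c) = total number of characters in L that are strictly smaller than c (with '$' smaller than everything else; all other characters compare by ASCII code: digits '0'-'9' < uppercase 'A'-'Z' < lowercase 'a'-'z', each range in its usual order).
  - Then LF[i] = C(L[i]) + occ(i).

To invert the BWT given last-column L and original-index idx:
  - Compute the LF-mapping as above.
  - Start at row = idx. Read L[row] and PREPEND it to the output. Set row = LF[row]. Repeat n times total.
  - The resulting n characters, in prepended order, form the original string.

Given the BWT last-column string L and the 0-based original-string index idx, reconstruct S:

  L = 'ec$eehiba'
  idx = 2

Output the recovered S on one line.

Answer: bhecaiee$

Derivation:
LF mapping: 4 3 0 5 6 7 8 2 1
Walk LF starting at row 2, prepending L[row]:
  step 1: row=2, L[2]='$', prepend. Next row=LF[2]=0
  step 2: row=0, L[0]='e', prepend. Next row=LF[0]=4
  step 3: row=4, L[4]='e', prepend. Next row=LF[4]=6
  step 4: row=6, L[6]='i', prepend. Next row=LF[6]=8
  step 5: row=8, L[8]='a', prepend. Next row=LF[8]=1
  step 6: row=1, L[1]='c', prepend. Next row=LF[1]=3
  step 7: row=3, L[3]='e', prepend. Next row=LF[3]=5
  step 8: row=5, L[5]='h', prepend. Next row=LF[5]=7
  step 9: row=7, L[7]='b', prepend. Next row=LF[7]=2
Reversed output: bhecaiee$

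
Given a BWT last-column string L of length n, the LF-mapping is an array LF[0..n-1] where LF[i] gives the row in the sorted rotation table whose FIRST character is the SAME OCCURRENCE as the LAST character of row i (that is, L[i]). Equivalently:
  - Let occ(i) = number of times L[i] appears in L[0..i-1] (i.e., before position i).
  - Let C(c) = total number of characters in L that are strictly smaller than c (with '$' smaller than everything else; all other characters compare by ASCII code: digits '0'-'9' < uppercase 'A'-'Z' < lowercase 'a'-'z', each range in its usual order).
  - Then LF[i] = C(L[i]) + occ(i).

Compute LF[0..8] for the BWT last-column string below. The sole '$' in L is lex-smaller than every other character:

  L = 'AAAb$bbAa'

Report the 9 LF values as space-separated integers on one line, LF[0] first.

Answer: 1 2 3 6 0 7 8 4 5

Derivation:
Char counts: '$':1, 'A':4, 'a':1, 'b':3
C (first-col start): C('$')=0, C('A')=1, C('a')=5, C('b')=6
L[0]='A': occ=0, LF[0]=C('A')+0=1+0=1
L[1]='A': occ=1, LF[1]=C('A')+1=1+1=2
L[2]='A': occ=2, LF[2]=C('A')+2=1+2=3
L[3]='b': occ=0, LF[3]=C('b')+0=6+0=6
L[4]='$': occ=0, LF[4]=C('$')+0=0+0=0
L[5]='b': occ=1, LF[5]=C('b')+1=6+1=7
L[6]='b': occ=2, LF[6]=C('b')+2=6+2=8
L[7]='A': occ=3, LF[7]=C('A')+3=1+3=4
L[8]='a': occ=0, LF[8]=C('a')+0=5+0=5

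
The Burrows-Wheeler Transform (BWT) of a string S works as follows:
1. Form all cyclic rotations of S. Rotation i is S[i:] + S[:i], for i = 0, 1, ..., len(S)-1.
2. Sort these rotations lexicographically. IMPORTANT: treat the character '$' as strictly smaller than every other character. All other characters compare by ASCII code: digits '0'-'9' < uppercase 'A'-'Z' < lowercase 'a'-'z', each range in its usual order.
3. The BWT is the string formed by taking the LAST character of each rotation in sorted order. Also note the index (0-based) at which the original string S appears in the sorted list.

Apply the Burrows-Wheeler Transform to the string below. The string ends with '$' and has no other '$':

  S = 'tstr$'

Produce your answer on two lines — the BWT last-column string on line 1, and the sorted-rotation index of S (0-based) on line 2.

Answer: rtts$
4

Derivation:
All 5 rotations (rotation i = S[i:]+S[:i]):
  rot[0] = tstr$
  rot[1] = str$t
  rot[2] = tr$ts
  rot[3] = r$tst
  rot[4] = $tstr
Sorted (with $ < everything):
  sorted[0] = $tstr  (last char: 'r')
  sorted[1] = r$tst  (last char: 't')
  sorted[2] = str$t  (last char: 't')
  sorted[3] = tr$ts  (last char: 's')
  sorted[4] = tstr$  (last char: '$')
Last column: rtts$
Original string S is at sorted index 4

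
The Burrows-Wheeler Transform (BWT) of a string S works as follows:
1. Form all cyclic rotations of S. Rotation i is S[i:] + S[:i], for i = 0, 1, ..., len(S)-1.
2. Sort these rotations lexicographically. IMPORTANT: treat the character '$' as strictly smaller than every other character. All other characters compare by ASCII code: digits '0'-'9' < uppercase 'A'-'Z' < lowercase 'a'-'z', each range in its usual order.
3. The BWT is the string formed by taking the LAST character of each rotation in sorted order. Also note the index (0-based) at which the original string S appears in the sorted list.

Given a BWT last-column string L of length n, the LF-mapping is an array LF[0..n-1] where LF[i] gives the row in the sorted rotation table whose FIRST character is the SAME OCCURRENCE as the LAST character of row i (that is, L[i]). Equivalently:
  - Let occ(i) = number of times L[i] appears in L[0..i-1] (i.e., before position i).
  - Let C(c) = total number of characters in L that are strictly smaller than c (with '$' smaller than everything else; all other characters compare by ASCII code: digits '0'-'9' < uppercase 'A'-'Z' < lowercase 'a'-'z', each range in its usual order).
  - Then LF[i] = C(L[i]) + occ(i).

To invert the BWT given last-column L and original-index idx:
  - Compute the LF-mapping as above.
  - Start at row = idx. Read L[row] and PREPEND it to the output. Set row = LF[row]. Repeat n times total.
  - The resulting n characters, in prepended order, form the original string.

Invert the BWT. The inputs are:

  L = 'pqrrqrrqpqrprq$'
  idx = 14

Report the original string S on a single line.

Answer: rrqqrpqrrprqqp$

Derivation:
LF mapping: 1 4 9 10 5 11 12 6 2 7 13 3 14 8 0
Walk LF starting at row 14, prepending L[row]:
  step 1: row=14, L[14]='$', prepend. Next row=LF[14]=0
  step 2: row=0, L[0]='p', prepend. Next row=LF[0]=1
  step 3: row=1, L[1]='q', prepend. Next row=LF[1]=4
  step 4: row=4, L[4]='q', prepend. Next row=LF[4]=5
  step 5: row=5, L[5]='r', prepend. Next row=LF[5]=11
  step 6: row=11, L[11]='p', prepend. Next row=LF[11]=3
  step 7: row=3, L[3]='r', prepend. Next row=LF[3]=10
  step 8: row=10, L[10]='r', prepend. Next row=LF[10]=13
  step 9: row=13, L[13]='q', prepend. Next row=LF[13]=8
  step 10: row=8, L[8]='p', prepend. Next row=LF[8]=2
  step 11: row=2, L[2]='r', prepend. Next row=LF[2]=9
  step 12: row=9, L[9]='q', prepend. Next row=LF[9]=7
  step 13: row=7, L[7]='q', prepend. Next row=LF[7]=6
  step 14: row=6, L[6]='r', prepend. Next row=LF[6]=12
  step 15: row=12, L[12]='r', prepend. Next row=LF[12]=14
Reversed output: rrqqrpqrrprqqp$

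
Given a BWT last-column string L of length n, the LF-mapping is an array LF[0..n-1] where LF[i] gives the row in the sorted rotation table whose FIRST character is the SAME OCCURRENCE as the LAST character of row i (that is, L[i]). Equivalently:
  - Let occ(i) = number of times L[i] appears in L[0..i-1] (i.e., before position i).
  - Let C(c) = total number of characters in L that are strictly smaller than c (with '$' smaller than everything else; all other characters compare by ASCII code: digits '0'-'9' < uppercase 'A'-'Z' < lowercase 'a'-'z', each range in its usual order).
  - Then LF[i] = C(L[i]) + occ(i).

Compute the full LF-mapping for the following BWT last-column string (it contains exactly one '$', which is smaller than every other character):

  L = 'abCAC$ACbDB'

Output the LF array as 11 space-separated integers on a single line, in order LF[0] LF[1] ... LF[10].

Char counts: '$':1, 'A':2, 'B':1, 'C':3, 'D':1, 'a':1, 'b':2
C (first-col start): C('$')=0, C('A')=1, C('B')=3, C('C')=4, C('D')=7, C('a')=8, C('b')=9
L[0]='a': occ=0, LF[0]=C('a')+0=8+0=8
L[1]='b': occ=0, LF[1]=C('b')+0=9+0=9
L[2]='C': occ=0, LF[2]=C('C')+0=4+0=4
L[3]='A': occ=0, LF[3]=C('A')+0=1+0=1
L[4]='C': occ=1, LF[4]=C('C')+1=4+1=5
L[5]='$': occ=0, LF[5]=C('$')+0=0+0=0
L[6]='A': occ=1, LF[6]=C('A')+1=1+1=2
L[7]='C': occ=2, LF[7]=C('C')+2=4+2=6
L[8]='b': occ=1, LF[8]=C('b')+1=9+1=10
L[9]='D': occ=0, LF[9]=C('D')+0=7+0=7
L[10]='B': occ=0, LF[10]=C('B')+0=3+0=3

Answer: 8 9 4 1 5 0 2 6 10 7 3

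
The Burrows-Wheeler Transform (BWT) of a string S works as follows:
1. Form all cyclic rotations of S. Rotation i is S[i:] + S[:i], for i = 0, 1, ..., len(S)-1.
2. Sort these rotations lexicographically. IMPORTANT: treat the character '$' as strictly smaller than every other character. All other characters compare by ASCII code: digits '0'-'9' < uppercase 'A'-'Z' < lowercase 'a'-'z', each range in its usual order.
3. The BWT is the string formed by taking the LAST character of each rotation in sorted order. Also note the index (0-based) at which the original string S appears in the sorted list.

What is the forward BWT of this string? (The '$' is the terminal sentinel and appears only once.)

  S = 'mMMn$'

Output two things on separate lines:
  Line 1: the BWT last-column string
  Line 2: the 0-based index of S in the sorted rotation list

All 5 rotations (rotation i = S[i:]+S[:i]):
  rot[0] = mMMn$
  rot[1] = MMn$m
  rot[2] = Mn$mM
  rot[3] = n$mMM
  rot[4] = $mMMn
Sorted (with $ < everything):
  sorted[0] = $mMMn  (last char: 'n')
  sorted[1] = MMn$m  (last char: 'm')
  sorted[2] = Mn$mM  (last char: 'M')
  sorted[3] = mMMn$  (last char: '$')
  sorted[4] = n$mMM  (last char: 'M')
Last column: nmM$M
Original string S is at sorted index 3

Answer: nmM$M
3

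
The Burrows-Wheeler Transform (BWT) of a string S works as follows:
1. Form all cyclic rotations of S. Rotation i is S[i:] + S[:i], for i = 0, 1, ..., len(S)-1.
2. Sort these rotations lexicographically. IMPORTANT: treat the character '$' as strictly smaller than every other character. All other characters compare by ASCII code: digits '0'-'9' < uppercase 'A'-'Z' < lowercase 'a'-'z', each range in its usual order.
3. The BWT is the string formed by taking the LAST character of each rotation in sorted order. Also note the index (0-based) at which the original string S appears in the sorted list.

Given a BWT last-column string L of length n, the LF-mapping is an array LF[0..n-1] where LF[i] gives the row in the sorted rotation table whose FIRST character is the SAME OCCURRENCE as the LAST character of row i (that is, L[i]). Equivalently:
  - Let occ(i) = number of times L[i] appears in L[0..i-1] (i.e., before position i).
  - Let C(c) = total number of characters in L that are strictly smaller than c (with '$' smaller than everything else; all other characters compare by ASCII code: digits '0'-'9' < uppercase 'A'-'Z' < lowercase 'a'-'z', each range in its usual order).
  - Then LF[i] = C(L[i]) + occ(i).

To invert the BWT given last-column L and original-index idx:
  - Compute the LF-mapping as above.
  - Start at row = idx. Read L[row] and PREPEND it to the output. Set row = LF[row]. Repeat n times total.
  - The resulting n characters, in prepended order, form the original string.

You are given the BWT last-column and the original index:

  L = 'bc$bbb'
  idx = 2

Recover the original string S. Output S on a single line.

Answer: bbbcb$

Derivation:
LF mapping: 1 5 0 2 3 4
Walk LF starting at row 2, prepending L[row]:
  step 1: row=2, L[2]='$', prepend. Next row=LF[2]=0
  step 2: row=0, L[0]='b', prepend. Next row=LF[0]=1
  step 3: row=1, L[1]='c', prepend. Next row=LF[1]=5
  step 4: row=5, L[5]='b', prepend. Next row=LF[5]=4
  step 5: row=4, L[4]='b', prepend. Next row=LF[4]=3
  step 6: row=3, L[3]='b', prepend. Next row=LF[3]=2
Reversed output: bbbcb$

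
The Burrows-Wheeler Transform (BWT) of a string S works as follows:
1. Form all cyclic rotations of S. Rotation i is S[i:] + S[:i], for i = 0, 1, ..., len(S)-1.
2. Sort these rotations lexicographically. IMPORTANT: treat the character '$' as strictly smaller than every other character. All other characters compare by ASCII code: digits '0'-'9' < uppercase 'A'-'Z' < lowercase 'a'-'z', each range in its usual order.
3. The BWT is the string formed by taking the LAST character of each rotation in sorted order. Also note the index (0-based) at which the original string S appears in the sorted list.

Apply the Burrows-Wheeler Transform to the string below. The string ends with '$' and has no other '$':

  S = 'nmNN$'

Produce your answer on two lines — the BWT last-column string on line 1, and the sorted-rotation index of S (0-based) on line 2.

All 5 rotations (rotation i = S[i:]+S[:i]):
  rot[0] = nmNN$
  rot[1] = mNN$n
  rot[2] = NN$nm
  rot[3] = N$nmN
  rot[4] = $nmNN
Sorted (with $ < everything):
  sorted[0] = $nmNN  (last char: 'N')
  sorted[1] = N$nmN  (last char: 'N')
  sorted[2] = NN$nm  (last char: 'm')
  sorted[3] = mNN$n  (last char: 'n')
  sorted[4] = nmNN$  (last char: '$')
Last column: NNmn$
Original string S is at sorted index 4

Answer: NNmn$
4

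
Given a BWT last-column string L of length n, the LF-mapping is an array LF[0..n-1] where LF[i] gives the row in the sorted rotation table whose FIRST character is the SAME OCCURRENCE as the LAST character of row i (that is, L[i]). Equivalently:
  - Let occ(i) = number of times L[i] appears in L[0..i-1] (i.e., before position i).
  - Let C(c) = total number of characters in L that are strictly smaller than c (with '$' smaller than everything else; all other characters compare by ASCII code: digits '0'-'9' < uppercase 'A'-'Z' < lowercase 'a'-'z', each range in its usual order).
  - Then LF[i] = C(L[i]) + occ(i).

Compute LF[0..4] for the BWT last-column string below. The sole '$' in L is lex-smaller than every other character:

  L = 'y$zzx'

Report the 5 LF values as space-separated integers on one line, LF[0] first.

Char counts: '$':1, 'x':1, 'y':1, 'z':2
C (first-col start): C('$')=0, C('x')=1, C('y')=2, C('z')=3
L[0]='y': occ=0, LF[0]=C('y')+0=2+0=2
L[1]='$': occ=0, LF[1]=C('$')+0=0+0=0
L[2]='z': occ=0, LF[2]=C('z')+0=3+0=3
L[3]='z': occ=1, LF[3]=C('z')+1=3+1=4
L[4]='x': occ=0, LF[4]=C('x')+0=1+0=1

Answer: 2 0 3 4 1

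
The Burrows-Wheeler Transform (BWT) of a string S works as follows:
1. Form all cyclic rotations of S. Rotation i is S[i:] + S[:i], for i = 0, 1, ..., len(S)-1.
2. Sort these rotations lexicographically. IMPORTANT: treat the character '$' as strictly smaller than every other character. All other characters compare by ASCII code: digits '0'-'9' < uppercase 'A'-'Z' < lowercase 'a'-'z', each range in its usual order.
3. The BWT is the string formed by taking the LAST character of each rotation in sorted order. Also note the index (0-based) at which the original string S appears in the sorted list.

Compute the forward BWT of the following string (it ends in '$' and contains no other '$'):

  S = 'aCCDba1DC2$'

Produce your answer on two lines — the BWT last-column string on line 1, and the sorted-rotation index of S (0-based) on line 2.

Answer: 2aCDaC1Cb$D
9

Derivation:
All 11 rotations (rotation i = S[i:]+S[:i]):
  rot[0] = aCCDba1DC2$
  rot[1] = CCDba1DC2$a
  rot[2] = CDba1DC2$aC
  rot[3] = Dba1DC2$aCC
  rot[4] = ba1DC2$aCCD
  rot[5] = a1DC2$aCCDb
  rot[6] = 1DC2$aCCDba
  rot[7] = DC2$aCCDba1
  rot[8] = C2$aCCDba1D
  rot[9] = 2$aCCDba1DC
  rot[10] = $aCCDba1DC2
Sorted (with $ < everything):
  sorted[0] = $aCCDba1DC2  (last char: '2')
  sorted[1] = 1DC2$aCCDba  (last char: 'a')
  sorted[2] = 2$aCCDba1DC  (last char: 'C')
  sorted[3] = C2$aCCDba1D  (last char: 'D')
  sorted[4] = CCDba1DC2$a  (last char: 'a')
  sorted[5] = CDba1DC2$aC  (last char: 'C')
  sorted[6] = DC2$aCCDba1  (last char: '1')
  sorted[7] = Dba1DC2$aCC  (last char: 'C')
  sorted[8] = a1DC2$aCCDb  (last char: 'b')
  sorted[9] = aCCDba1DC2$  (last char: '$')
  sorted[10] = ba1DC2$aCCD  (last char: 'D')
Last column: 2aCDaC1Cb$D
Original string S is at sorted index 9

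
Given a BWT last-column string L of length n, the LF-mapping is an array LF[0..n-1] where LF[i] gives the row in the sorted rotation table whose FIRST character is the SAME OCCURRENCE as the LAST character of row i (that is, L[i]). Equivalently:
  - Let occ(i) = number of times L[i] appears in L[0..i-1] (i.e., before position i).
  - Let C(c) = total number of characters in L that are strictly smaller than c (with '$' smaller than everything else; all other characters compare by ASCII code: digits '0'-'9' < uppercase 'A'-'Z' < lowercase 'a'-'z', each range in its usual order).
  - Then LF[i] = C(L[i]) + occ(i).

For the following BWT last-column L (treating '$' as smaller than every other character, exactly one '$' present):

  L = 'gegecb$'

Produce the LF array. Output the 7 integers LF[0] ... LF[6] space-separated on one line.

Char counts: '$':1, 'b':1, 'c':1, 'e':2, 'g':2
C (first-col start): C('$')=0, C('b')=1, C('c')=2, C('e')=3, C('g')=5
L[0]='g': occ=0, LF[0]=C('g')+0=5+0=5
L[1]='e': occ=0, LF[1]=C('e')+0=3+0=3
L[2]='g': occ=1, LF[2]=C('g')+1=5+1=6
L[3]='e': occ=1, LF[3]=C('e')+1=3+1=4
L[4]='c': occ=0, LF[4]=C('c')+0=2+0=2
L[5]='b': occ=0, LF[5]=C('b')+0=1+0=1
L[6]='$': occ=0, LF[6]=C('$')+0=0+0=0

Answer: 5 3 6 4 2 1 0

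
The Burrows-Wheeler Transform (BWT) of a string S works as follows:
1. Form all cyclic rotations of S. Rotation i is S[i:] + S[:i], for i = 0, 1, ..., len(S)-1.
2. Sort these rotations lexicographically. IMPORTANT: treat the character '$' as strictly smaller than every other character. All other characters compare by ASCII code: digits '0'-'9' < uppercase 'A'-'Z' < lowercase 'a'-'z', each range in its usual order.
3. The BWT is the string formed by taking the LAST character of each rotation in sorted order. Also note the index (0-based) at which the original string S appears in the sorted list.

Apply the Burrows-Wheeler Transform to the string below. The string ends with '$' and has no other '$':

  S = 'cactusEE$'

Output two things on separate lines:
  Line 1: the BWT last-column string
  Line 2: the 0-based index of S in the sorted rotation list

Answer: EEsc$auct
4

Derivation:
All 9 rotations (rotation i = S[i:]+S[:i]):
  rot[0] = cactusEE$
  rot[1] = actusEE$c
  rot[2] = ctusEE$ca
  rot[3] = tusEE$cac
  rot[4] = usEE$cact
  rot[5] = sEE$cactu
  rot[6] = EE$cactus
  rot[7] = E$cactusE
  rot[8] = $cactusEE
Sorted (with $ < everything):
  sorted[0] = $cactusEE  (last char: 'E')
  sorted[1] = E$cactusE  (last char: 'E')
  sorted[2] = EE$cactus  (last char: 's')
  sorted[3] = actusEE$c  (last char: 'c')
  sorted[4] = cactusEE$  (last char: '$')
  sorted[5] = ctusEE$ca  (last char: 'a')
  sorted[6] = sEE$cactu  (last char: 'u')
  sorted[7] = tusEE$cac  (last char: 'c')
  sorted[8] = usEE$cact  (last char: 't')
Last column: EEsc$auct
Original string S is at sorted index 4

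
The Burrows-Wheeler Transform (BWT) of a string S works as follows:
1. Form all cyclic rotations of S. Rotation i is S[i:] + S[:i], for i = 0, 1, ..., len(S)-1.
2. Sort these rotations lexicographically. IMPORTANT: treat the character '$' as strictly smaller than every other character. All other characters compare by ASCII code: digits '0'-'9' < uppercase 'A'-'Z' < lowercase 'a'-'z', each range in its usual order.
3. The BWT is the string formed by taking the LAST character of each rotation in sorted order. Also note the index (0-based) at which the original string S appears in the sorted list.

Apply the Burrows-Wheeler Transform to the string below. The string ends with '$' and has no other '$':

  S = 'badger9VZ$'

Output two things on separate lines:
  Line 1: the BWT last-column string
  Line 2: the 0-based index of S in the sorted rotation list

All 10 rotations (rotation i = S[i:]+S[:i]):
  rot[0] = badger9VZ$
  rot[1] = adger9VZ$b
  rot[2] = dger9VZ$ba
  rot[3] = ger9VZ$bad
  rot[4] = er9VZ$badg
  rot[5] = r9VZ$badge
  rot[6] = 9VZ$badger
  rot[7] = VZ$badger9
  rot[8] = Z$badger9V
  rot[9] = $badger9VZ
Sorted (with $ < everything):
  sorted[0] = $badger9VZ  (last char: 'Z')
  sorted[1] = 9VZ$badger  (last char: 'r')
  sorted[2] = VZ$badger9  (last char: '9')
  sorted[3] = Z$badger9V  (last char: 'V')
  sorted[4] = adger9VZ$b  (last char: 'b')
  sorted[5] = badger9VZ$  (last char: '$')
  sorted[6] = dger9VZ$ba  (last char: 'a')
  sorted[7] = er9VZ$badg  (last char: 'g')
  sorted[8] = ger9VZ$bad  (last char: 'd')
  sorted[9] = r9VZ$badge  (last char: 'e')
Last column: Zr9Vb$agde
Original string S is at sorted index 5

Answer: Zr9Vb$agde
5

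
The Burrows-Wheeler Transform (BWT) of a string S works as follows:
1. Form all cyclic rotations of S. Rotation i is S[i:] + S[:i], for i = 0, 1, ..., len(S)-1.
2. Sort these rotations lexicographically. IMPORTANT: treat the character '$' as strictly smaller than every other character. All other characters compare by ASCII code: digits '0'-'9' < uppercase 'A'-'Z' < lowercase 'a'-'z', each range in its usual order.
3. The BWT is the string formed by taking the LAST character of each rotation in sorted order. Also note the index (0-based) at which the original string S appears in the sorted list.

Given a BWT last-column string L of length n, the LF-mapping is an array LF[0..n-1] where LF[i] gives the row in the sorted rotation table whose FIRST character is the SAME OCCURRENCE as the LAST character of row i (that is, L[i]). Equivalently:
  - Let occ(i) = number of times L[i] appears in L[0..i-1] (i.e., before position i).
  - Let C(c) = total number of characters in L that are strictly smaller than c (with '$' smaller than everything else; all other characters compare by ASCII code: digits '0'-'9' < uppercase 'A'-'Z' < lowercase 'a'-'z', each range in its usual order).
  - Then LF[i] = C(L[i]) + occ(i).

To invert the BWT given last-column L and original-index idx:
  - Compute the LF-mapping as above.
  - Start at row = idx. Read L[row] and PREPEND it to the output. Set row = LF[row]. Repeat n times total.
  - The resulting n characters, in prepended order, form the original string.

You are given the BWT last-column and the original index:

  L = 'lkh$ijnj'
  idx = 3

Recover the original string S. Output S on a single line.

Answer: jkhijnl$

Derivation:
LF mapping: 6 5 1 0 2 3 7 4
Walk LF starting at row 3, prepending L[row]:
  step 1: row=3, L[3]='$', prepend. Next row=LF[3]=0
  step 2: row=0, L[0]='l', prepend. Next row=LF[0]=6
  step 3: row=6, L[6]='n', prepend. Next row=LF[6]=7
  step 4: row=7, L[7]='j', prepend. Next row=LF[7]=4
  step 5: row=4, L[4]='i', prepend. Next row=LF[4]=2
  step 6: row=2, L[2]='h', prepend. Next row=LF[2]=1
  step 7: row=1, L[1]='k', prepend. Next row=LF[1]=5
  step 8: row=5, L[5]='j', prepend. Next row=LF[5]=3
Reversed output: jkhijnl$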